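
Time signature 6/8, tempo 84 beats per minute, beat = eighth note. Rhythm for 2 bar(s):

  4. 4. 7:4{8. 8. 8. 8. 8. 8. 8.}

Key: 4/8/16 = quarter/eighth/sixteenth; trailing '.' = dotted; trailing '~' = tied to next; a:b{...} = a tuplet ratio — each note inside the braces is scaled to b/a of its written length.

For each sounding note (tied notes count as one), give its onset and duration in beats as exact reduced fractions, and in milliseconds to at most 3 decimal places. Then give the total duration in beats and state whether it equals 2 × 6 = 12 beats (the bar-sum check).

1) 0.0ms=0b +2142.857ms=3b
2) 2142.857ms=3b +2142.857ms=3b
3) 4285.714ms=6b +612.245ms=6/7b
4) 4897.959ms=48/7b +612.245ms=6/7b
5) 5510.204ms=54/7b +612.245ms=6/7b
6) 6122.449ms=60/7b +612.245ms=6/7b
7) 6734.694ms=66/7b +612.245ms=6/7b
8) 7346.939ms=72/7b +612.245ms=6/7b
9) 7959.184ms=78/7b +612.245ms=6/7b
Σ=12b of 12 (84bpm 6/8) — PASS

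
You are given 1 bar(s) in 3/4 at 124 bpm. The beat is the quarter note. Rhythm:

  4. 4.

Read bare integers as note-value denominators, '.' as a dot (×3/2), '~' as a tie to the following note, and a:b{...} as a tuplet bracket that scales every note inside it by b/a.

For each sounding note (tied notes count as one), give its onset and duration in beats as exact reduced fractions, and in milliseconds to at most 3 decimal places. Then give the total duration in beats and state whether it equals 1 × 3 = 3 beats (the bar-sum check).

1) 0.0ms=0b +725.806ms=3/2b
2) 725.806ms=3/2b +725.806ms=3/2b
Σ=3b of 3 (124bpm 3/4) — PASS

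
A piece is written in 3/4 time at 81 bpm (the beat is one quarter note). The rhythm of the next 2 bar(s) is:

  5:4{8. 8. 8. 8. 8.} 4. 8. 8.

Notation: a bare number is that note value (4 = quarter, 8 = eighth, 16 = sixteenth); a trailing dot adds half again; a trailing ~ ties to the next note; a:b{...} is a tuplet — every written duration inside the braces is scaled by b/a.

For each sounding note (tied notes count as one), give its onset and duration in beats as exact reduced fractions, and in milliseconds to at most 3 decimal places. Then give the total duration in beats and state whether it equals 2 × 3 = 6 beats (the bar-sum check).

1) 0.0ms=0b +444.444ms=3/5b
2) 444.444ms=3/5b +444.444ms=3/5b
3) 888.889ms=6/5b +444.444ms=3/5b
4) 1333.333ms=9/5b +444.444ms=3/5b
5) 1777.778ms=12/5b +444.444ms=3/5b
6) 2222.222ms=3b +1111.111ms=3/2b
7) 3333.333ms=9/2b +555.556ms=3/4b
8) 3888.889ms=21/4b +555.556ms=3/4b
Σ=6b of 6 (81bpm 3/4) — PASS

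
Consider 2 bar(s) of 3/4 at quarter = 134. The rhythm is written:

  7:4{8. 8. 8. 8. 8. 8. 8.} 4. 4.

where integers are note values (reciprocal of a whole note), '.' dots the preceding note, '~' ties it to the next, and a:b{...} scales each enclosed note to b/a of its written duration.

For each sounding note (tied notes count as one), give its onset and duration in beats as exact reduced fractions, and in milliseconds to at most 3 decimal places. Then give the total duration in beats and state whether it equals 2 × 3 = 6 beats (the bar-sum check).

1) 0.0ms=0b +191.898ms=3/7b
2) 191.898ms=3/7b +191.898ms=3/7b
3) 383.795ms=6/7b +191.898ms=3/7b
4) 575.693ms=9/7b +191.898ms=3/7b
5) 767.591ms=12/7b +191.898ms=3/7b
6) 959.488ms=15/7b +191.898ms=3/7b
7) 1151.386ms=18/7b +191.898ms=3/7b
8) 1343.284ms=3b +671.642ms=3/2b
9) 2014.925ms=9/2b +671.642ms=3/2b
Σ=6b of 6 (134bpm 3/4) — PASS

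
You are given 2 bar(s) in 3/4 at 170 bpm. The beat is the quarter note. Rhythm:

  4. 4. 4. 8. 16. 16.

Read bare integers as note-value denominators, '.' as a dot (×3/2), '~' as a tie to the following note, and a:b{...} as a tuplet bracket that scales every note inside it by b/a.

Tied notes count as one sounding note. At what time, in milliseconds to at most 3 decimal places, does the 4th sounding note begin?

note 4 onset = 9/2b = 1588.235ms

1. 0.0ms @ 0 + 529.412ms (3/2)
2. 529.412ms @ 3/2 + 529.412ms (3/2)
3. 1058.824ms @ 3 + 529.412ms (3/2)
4. 1588.235ms @ 9/2 + 264.706ms (3/4)
5. 1852.941ms @ 21/4 + 132.353ms (3/8)
6. 1985.294ms @ 45/8 + 132.353ms (3/8)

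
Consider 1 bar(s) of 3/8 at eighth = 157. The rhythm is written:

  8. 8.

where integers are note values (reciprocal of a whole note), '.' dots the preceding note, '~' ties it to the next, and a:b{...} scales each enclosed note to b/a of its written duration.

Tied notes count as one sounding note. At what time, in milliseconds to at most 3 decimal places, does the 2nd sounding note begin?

1. 0.0ms @ 0 + 573.248ms (3/2)
2. 573.248ms @ 3/2 + 573.248ms (3/2)

note 2 onset = 3/2b = 573.248ms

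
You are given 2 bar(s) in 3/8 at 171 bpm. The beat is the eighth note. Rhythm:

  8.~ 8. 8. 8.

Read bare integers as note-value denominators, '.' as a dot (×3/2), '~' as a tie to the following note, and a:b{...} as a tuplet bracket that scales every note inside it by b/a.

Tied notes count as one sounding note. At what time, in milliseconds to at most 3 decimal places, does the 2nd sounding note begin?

1. 0.0ms @ 0 + 1052.632ms (3)
2. 1052.632ms @ 3 + 526.316ms (3/2)
3. 1578.947ms @ 9/2 + 526.316ms (3/2)

note 2 onset = 3b = 1052.632ms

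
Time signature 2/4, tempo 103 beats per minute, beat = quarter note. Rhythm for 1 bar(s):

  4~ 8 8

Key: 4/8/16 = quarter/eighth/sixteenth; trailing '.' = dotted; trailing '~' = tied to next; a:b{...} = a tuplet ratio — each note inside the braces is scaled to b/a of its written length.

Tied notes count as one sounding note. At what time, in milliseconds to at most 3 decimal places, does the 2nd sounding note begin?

1. 0.0ms @ 0 + 873.786ms (3/2)
2. 873.786ms @ 3/2 + 291.262ms (1/2)

note 2 onset = 3/2b = 873.786ms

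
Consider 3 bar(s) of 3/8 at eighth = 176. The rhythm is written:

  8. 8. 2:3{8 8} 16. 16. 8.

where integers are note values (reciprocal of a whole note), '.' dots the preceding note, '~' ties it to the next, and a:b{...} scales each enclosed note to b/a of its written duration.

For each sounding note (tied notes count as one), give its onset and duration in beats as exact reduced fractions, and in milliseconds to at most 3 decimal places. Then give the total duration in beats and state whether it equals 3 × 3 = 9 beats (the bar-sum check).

1) 0.0ms=0b +511.364ms=3/2b
2) 511.364ms=3/2b +511.364ms=3/2b
3) 1022.727ms=3b +511.364ms=3/2b
4) 1534.091ms=9/2b +511.364ms=3/2b
5) 2045.455ms=6b +255.682ms=3/4b
6) 2301.136ms=27/4b +255.682ms=3/4b
7) 2556.818ms=15/2b +511.364ms=3/2b
Σ=9b of 9 (176bpm 3/8) — PASS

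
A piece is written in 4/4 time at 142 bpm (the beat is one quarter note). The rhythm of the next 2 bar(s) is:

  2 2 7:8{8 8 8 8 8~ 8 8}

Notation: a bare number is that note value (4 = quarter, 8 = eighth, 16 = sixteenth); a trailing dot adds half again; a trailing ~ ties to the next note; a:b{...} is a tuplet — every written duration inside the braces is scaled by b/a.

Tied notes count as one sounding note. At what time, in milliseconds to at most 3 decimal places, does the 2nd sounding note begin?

1. 0.0ms @ 0 + 845.07ms (2)
2. 845.07ms @ 2 + 845.07ms (2)
3. 1690.141ms @ 4 + 241.449ms (4/7)
4. 1931.59ms @ 32/7 + 241.449ms (4/7)
5. 2173.038ms @ 36/7 + 241.449ms (4/7)
6. 2414.487ms @ 40/7 + 241.449ms (4/7)
7. 2655.936ms @ 44/7 + 482.897ms (8/7)
8. 3138.833ms @ 52/7 + 241.449ms (4/7)

note 2 onset = 2b = 845.07ms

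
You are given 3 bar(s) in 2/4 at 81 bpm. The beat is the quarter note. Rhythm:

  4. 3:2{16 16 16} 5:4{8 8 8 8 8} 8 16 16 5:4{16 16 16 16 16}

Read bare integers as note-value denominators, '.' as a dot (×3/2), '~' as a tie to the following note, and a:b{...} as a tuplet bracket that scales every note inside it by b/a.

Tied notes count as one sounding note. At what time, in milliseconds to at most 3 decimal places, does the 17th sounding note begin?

note 17 onset = 29/5b = 4296.296ms

1. 0.0ms @ 0 + 1111.111ms (3/2)
2. 1111.111ms @ 3/2 + 123.457ms (1/6)
3. 1234.568ms @ 5/3 + 123.457ms (1/6)
4. 1358.025ms @ 11/6 + 123.457ms (1/6)
5. 1481.481ms @ 2 + 296.296ms (2/5)
6. 1777.778ms @ 12/5 + 296.296ms (2/5)
7. 2074.074ms @ 14/5 + 296.296ms (2/5)
8. 2370.37ms @ 16/5 + 296.296ms (2/5)
9. 2666.667ms @ 18/5 + 296.296ms (2/5)
10. 2962.963ms @ 4 + 370.37ms (1/2)
11. 3333.333ms @ 9/2 + 185.185ms (1/4)
12. 3518.519ms @ 19/4 + 185.185ms (1/4)
13. 3703.704ms @ 5 + 148.148ms (1/5)
14. 3851.852ms @ 26/5 + 148.148ms (1/5)
15. 4000.0ms @ 27/5 + 148.148ms (1/5)
16. 4148.148ms @ 28/5 + 148.148ms (1/5)
17. 4296.296ms @ 29/5 + 148.148ms (1/5)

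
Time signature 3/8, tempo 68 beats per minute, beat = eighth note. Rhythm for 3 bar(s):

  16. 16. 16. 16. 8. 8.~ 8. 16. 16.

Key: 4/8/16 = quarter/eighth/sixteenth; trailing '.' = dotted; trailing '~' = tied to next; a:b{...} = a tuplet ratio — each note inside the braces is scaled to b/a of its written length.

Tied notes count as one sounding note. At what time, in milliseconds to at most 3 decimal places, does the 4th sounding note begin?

note 4 onset = 9/4b = 1985.294ms

1. 0.0ms @ 0 + 661.765ms (3/4)
2. 661.765ms @ 3/4 + 661.765ms (3/4)
3. 1323.529ms @ 3/2 + 661.765ms (3/4)
4. 1985.294ms @ 9/4 + 661.765ms (3/4)
5. 2647.059ms @ 3 + 1323.529ms (3/2)
6. 3970.588ms @ 9/2 + 2647.059ms (3)
7. 6617.647ms @ 15/2 + 661.765ms (3/4)
8. 7279.412ms @ 33/4 + 661.765ms (3/4)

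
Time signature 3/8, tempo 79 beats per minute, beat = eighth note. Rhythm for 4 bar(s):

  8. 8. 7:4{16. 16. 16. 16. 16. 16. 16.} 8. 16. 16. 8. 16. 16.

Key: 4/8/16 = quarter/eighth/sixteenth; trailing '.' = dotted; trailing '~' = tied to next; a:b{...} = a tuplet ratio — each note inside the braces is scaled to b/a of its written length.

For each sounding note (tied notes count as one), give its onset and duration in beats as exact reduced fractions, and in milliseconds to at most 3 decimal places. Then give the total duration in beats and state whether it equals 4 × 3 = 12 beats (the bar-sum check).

1) 0.0ms=0b +1139.241ms=3/2b
2) 1139.241ms=3/2b +1139.241ms=3/2b
3) 2278.481ms=3b +325.497ms=3/7b
4) 2603.978ms=24/7b +325.497ms=3/7b
5) 2929.476ms=27/7b +325.497ms=3/7b
6) 3254.973ms=30/7b +325.497ms=3/7b
7) 3580.47ms=33/7b +325.497ms=3/7b
8) 3905.967ms=36/7b +325.497ms=3/7b
9) 4231.465ms=39/7b +325.497ms=3/7b
10) 4556.962ms=6b +1139.241ms=3/2b
11) 5696.203ms=15/2b +569.62ms=3/4b
12) 6265.823ms=33/4b +569.62ms=3/4b
13) 6835.443ms=9b +1139.241ms=3/2b
14) 7974.684ms=21/2b +569.62ms=3/4b
15) 8544.304ms=45/4b +569.62ms=3/4b
Σ=12b of 12 (79bpm 3/8) — PASS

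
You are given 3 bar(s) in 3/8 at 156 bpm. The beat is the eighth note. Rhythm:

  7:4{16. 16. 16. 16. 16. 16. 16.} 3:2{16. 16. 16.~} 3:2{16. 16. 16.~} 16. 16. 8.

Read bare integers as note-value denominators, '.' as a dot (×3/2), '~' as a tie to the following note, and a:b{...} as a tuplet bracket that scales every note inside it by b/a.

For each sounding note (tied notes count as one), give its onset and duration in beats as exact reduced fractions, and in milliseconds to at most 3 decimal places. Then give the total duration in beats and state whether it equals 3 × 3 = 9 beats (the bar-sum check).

1) 0.0ms=0b +164.835ms=3/7b
2) 164.835ms=3/7b +164.835ms=3/7b
3) 329.67ms=6/7b +164.835ms=3/7b
4) 494.505ms=9/7b +164.835ms=3/7b
5) 659.341ms=12/7b +164.835ms=3/7b
6) 824.176ms=15/7b +164.835ms=3/7b
7) 989.011ms=18/7b +164.835ms=3/7b
8) 1153.846ms=3b +192.308ms=1/2b
9) 1346.154ms=7/2b +192.308ms=1/2b
10) 1538.462ms=4b +384.615ms=1b
11) 1923.077ms=5b +192.308ms=1/2b
12) 2115.385ms=11/2b +480.769ms=5/4b
13) 2596.154ms=27/4b +288.462ms=3/4b
14) 2884.615ms=15/2b +576.923ms=3/2b
Σ=9b of 9 (156bpm 3/8) — PASS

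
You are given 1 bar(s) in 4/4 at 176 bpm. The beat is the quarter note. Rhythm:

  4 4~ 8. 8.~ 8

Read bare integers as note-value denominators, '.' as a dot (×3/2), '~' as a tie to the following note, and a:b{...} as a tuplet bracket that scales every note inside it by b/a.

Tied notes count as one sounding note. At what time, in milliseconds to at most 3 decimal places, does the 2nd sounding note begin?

1. 0.0ms @ 0 + 340.909ms (1)
2. 340.909ms @ 1 + 596.591ms (7/4)
3. 937.5ms @ 11/4 + 426.136ms (5/4)

note 2 onset = 1b = 340.909ms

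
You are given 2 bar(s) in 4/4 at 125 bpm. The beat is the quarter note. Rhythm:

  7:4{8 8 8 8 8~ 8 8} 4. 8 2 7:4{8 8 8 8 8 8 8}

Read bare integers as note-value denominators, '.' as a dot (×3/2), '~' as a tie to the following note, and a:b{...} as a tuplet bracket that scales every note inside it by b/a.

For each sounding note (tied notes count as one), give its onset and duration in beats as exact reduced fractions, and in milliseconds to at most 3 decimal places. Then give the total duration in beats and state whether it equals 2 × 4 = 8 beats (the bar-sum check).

1) 0.0ms=0b +137.143ms=2/7b
2) 137.143ms=2/7b +137.143ms=2/7b
3) 274.286ms=4/7b +137.143ms=2/7b
4) 411.429ms=6/7b +137.143ms=2/7b
5) 548.571ms=8/7b +274.286ms=4/7b
6) 822.857ms=12/7b +137.143ms=2/7b
7) 960.0ms=2b +720.0ms=3/2b
8) 1680.0ms=7/2b +240.0ms=1/2b
9) 1920.0ms=4b +960.0ms=2b
10) 2880.0ms=6b +137.143ms=2/7b
11) 3017.143ms=44/7b +137.143ms=2/7b
12) 3154.286ms=46/7b +137.143ms=2/7b
13) 3291.429ms=48/7b +137.143ms=2/7b
14) 3428.571ms=50/7b +137.143ms=2/7b
15) 3565.714ms=52/7b +137.143ms=2/7b
16) 3702.857ms=54/7b +137.143ms=2/7b
Σ=8b of 8 (125bpm 4/4) — PASS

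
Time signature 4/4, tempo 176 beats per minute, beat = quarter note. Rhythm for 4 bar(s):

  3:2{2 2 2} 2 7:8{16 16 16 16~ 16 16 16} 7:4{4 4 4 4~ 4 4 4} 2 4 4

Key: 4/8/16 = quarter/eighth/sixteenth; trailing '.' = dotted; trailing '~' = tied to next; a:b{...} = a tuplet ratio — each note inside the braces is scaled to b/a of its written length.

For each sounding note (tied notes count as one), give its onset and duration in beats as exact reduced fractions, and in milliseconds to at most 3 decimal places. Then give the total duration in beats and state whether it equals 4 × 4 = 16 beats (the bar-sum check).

1) 0.0ms=0b +454.545ms=4/3b
2) 454.545ms=4/3b +454.545ms=4/3b
3) 909.091ms=8/3b +454.545ms=4/3b
4) 1363.636ms=4b +681.818ms=2b
5) 2045.455ms=6b +97.403ms=2/7b
6) 2142.857ms=44/7b +97.403ms=2/7b
7) 2240.26ms=46/7b +97.403ms=2/7b
8) 2337.662ms=48/7b +194.805ms=4/7b
9) 2532.468ms=52/7b +97.403ms=2/7b
10) 2629.87ms=54/7b +97.403ms=2/7b
11) 2727.273ms=8b +194.805ms=4/7b
12) 2922.078ms=60/7b +194.805ms=4/7b
13) 3116.883ms=64/7b +194.805ms=4/7b
14) 3311.688ms=68/7b +389.61ms=8/7b
15) 3701.299ms=76/7b +194.805ms=4/7b
16) 3896.104ms=80/7b +194.805ms=4/7b
17) 4090.909ms=12b +681.818ms=2b
18) 4772.727ms=14b +340.909ms=1b
19) 5113.636ms=15b +340.909ms=1b
Σ=16b of 16 (176bpm 4/4) — PASS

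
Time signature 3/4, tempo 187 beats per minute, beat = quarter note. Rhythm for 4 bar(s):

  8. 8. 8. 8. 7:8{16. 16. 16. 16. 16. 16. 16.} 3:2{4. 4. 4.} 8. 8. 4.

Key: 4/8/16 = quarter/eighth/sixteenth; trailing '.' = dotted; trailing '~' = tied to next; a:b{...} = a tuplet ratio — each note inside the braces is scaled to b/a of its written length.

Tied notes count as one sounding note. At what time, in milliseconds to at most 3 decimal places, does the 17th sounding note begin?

1. 0.0ms @ 0 + 240.642ms (3/4)
2. 240.642ms @ 3/4 + 240.642ms (3/4)
3. 481.283ms @ 3/2 + 240.642ms (3/4)
4. 721.925ms @ 9/4 + 240.642ms (3/4)
5. 962.567ms @ 3 + 137.51ms (3/7)
6. 1100.076ms @ 24/7 + 137.51ms (3/7)
7. 1237.586ms @ 27/7 + 137.51ms (3/7)
8. 1375.095ms @ 30/7 + 137.51ms (3/7)
9. 1512.605ms @ 33/7 + 137.51ms (3/7)
10. 1650.115ms @ 36/7 + 137.51ms (3/7)
11. 1787.624ms @ 39/7 + 137.51ms (3/7)
12. 1925.134ms @ 6 + 320.856ms (1)
13. 2245.989ms @ 7 + 320.856ms (1)
14. 2566.845ms @ 8 + 320.856ms (1)
15. 2887.701ms @ 9 + 240.642ms (3/4)
16. 3128.342ms @ 39/4 + 240.642ms (3/4)
17. 3368.984ms @ 21/2 + 481.283ms (3/2)

note 17 onset = 21/2b = 3368.984ms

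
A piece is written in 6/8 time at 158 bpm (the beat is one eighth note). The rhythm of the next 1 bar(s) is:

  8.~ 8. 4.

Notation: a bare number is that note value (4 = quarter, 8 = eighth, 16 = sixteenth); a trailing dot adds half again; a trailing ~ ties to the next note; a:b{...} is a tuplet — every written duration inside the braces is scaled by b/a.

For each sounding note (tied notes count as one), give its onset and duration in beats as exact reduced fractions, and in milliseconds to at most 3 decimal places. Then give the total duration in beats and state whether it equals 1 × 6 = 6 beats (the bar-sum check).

1) 0.0ms=0b +1139.241ms=3b
2) 1139.241ms=3b +1139.241ms=3b
Σ=6b of 6 (158bpm 6/8) — PASS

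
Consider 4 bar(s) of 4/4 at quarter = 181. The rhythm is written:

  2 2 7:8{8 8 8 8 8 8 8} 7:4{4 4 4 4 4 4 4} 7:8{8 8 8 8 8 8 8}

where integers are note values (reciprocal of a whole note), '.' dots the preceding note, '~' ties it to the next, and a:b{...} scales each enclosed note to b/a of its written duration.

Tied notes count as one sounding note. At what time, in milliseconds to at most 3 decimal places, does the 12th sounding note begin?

1. 0.0ms @ 0 + 662.983ms (2)
2. 662.983ms @ 2 + 662.983ms (2)
3. 1325.967ms @ 4 + 189.424ms (4/7)
4. 1515.391ms @ 32/7 + 189.424ms (4/7)
5. 1704.815ms @ 36/7 + 189.424ms (4/7)
6. 1894.238ms @ 40/7 + 189.424ms (4/7)
7. 2083.662ms @ 44/7 + 189.424ms (4/7)
8. 2273.086ms @ 48/7 + 189.424ms (4/7)
9. 2462.51ms @ 52/7 + 189.424ms (4/7)
10. 2651.934ms @ 8 + 189.424ms (4/7)
11. 2841.358ms @ 60/7 + 189.424ms (4/7)
12. 3030.781ms @ 64/7 + 189.424ms (4/7)
13. 3220.205ms @ 68/7 + 189.424ms (4/7)
14. 3409.629ms @ 72/7 + 189.424ms (4/7)
15. 3599.053ms @ 76/7 + 189.424ms (4/7)
16. 3788.477ms @ 80/7 + 189.424ms (4/7)
17. 3977.901ms @ 12 + 189.424ms (4/7)
18. 4167.324ms @ 88/7 + 189.424ms (4/7)
19. 4356.748ms @ 92/7 + 189.424ms (4/7)
20. 4546.172ms @ 96/7 + 189.424ms (4/7)
21. 4735.596ms @ 100/7 + 189.424ms (4/7)
22. 4925.02ms @ 104/7 + 189.424ms (4/7)
23. 5114.444ms @ 108/7 + 189.424ms (4/7)

note 12 onset = 64/7b = 3030.781ms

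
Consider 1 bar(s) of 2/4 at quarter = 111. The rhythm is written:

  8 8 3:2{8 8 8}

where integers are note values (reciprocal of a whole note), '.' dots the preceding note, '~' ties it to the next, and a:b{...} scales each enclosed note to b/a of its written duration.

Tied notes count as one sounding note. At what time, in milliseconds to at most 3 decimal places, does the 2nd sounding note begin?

note 2 onset = 1/2b = 270.27ms

1. 0.0ms @ 0 + 270.27ms (1/2)
2. 270.27ms @ 1/2 + 270.27ms (1/2)
3. 540.541ms @ 1 + 180.18ms (1/3)
4. 720.721ms @ 4/3 + 180.18ms (1/3)
5. 900.901ms @ 5/3 + 180.18ms (1/3)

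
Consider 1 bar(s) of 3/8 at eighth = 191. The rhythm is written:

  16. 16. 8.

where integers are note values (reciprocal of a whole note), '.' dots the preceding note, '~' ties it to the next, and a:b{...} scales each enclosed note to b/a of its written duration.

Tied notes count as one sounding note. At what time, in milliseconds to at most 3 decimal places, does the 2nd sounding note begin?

note 2 onset = 3/4b = 235.602ms

1. 0.0ms @ 0 + 235.602ms (3/4)
2. 235.602ms @ 3/4 + 235.602ms (3/4)
3. 471.204ms @ 3/2 + 471.204ms (3/2)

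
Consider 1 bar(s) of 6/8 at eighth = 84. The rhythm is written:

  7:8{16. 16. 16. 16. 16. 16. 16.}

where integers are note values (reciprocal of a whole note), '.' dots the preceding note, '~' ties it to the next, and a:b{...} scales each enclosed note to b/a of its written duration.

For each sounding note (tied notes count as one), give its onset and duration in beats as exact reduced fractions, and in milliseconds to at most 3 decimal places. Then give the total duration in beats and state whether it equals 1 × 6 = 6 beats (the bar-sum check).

1) 0.0ms=0b +612.245ms=6/7b
2) 612.245ms=6/7b +612.245ms=6/7b
3) 1224.49ms=12/7b +612.245ms=6/7b
4) 1836.735ms=18/7b +612.245ms=6/7b
5) 2448.98ms=24/7b +612.245ms=6/7b
6) 3061.224ms=30/7b +612.245ms=6/7b
7) 3673.469ms=36/7b +612.245ms=6/7b
Σ=6b of 6 (84bpm 6/8) — PASS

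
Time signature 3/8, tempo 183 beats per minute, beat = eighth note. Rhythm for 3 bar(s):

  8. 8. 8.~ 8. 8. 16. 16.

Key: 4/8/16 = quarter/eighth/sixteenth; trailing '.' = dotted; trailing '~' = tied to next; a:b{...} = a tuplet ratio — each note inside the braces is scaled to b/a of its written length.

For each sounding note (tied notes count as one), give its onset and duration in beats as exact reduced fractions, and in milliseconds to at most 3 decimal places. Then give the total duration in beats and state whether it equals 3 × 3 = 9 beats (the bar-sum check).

1) 0.0ms=0b +491.803ms=3/2b
2) 491.803ms=3/2b +491.803ms=3/2b
3) 983.607ms=3b +983.607ms=3b
4) 1967.213ms=6b +491.803ms=3/2b
5) 2459.016ms=15/2b +245.902ms=3/4b
6) 2704.918ms=33/4b +245.902ms=3/4b
Σ=9b of 9 (183bpm 3/8) — PASS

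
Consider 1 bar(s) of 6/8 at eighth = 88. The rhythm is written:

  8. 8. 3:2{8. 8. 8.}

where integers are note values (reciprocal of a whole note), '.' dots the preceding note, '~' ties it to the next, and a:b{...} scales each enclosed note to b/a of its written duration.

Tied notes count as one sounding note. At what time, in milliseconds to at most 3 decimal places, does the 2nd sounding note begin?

1. 0.0ms @ 0 + 1022.727ms (3/2)
2. 1022.727ms @ 3/2 + 1022.727ms (3/2)
3. 2045.455ms @ 3 + 681.818ms (1)
4. 2727.273ms @ 4 + 681.818ms (1)
5. 3409.091ms @ 5 + 681.818ms (1)

note 2 onset = 3/2b = 1022.727ms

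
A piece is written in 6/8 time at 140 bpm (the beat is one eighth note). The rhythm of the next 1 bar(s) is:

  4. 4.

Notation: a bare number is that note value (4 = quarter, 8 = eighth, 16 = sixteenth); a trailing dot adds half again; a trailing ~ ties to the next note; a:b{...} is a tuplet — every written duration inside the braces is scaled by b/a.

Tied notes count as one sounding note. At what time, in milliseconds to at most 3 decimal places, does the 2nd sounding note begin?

note 2 onset = 3b = 1285.714ms

1. 0.0ms @ 0 + 1285.714ms (3)
2. 1285.714ms @ 3 + 1285.714ms (3)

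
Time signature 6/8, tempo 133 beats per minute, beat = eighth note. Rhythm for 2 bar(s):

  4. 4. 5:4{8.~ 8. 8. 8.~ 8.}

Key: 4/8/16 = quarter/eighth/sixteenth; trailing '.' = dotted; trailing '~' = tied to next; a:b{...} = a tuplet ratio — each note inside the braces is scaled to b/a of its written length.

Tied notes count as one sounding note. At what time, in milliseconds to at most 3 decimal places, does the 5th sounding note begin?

1. 0.0ms @ 0 + 1353.383ms (3)
2. 1353.383ms @ 3 + 1353.383ms (3)
3. 2706.767ms @ 6 + 1082.707ms (12/5)
4. 3789.474ms @ 42/5 + 541.353ms (6/5)
5. 4330.827ms @ 48/5 + 1082.707ms (12/5)

note 5 onset = 48/5b = 4330.827ms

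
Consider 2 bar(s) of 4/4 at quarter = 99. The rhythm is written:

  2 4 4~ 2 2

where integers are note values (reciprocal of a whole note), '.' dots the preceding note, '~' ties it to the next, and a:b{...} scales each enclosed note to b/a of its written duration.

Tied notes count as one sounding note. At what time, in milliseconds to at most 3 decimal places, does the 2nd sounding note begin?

note 2 onset = 2b = 1212.121ms

1. 0.0ms @ 0 + 1212.121ms (2)
2. 1212.121ms @ 2 + 606.061ms (1)
3. 1818.182ms @ 3 + 1818.182ms (3)
4. 3636.364ms @ 6 + 1212.121ms (2)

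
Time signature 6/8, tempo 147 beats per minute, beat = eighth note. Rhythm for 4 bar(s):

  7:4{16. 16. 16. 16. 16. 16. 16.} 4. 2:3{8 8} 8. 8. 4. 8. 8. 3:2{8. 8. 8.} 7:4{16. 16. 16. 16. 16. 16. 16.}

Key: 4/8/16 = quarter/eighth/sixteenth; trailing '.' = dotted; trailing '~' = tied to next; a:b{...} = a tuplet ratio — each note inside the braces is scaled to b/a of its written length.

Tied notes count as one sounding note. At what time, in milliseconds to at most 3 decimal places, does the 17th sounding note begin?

note 17 onset = 19b = 7755.102ms

1. 0.0ms @ 0 + 174.927ms (3/7)
2. 174.927ms @ 3/7 + 174.927ms (3/7)
3. 349.854ms @ 6/7 + 174.927ms (3/7)
4. 524.781ms @ 9/7 + 174.927ms (3/7)
5. 699.708ms @ 12/7 + 174.927ms (3/7)
6. 874.636ms @ 15/7 + 174.927ms (3/7)
7. 1049.563ms @ 18/7 + 174.927ms (3/7)
8. 1224.49ms @ 3 + 1224.49ms (3)
9. 2448.98ms @ 6 + 612.245ms (3/2)
10. 3061.224ms @ 15/2 + 612.245ms (3/2)
11. 3673.469ms @ 9 + 612.245ms (3/2)
12. 4285.714ms @ 21/2 + 612.245ms (3/2)
13. 4897.959ms @ 12 + 1224.49ms (3)
14. 6122.449ms @ 15 + 612.245ms (3/2)
15. 6734.694ms @ 33/2 + 612.245ms (3/2)
16. 7346.939ms @ 18 + 408.163ms (1)
17. 7755.102ms @ 19 + 408.163ms (1)
18. 8163.265ms @ 20 + 408.163ms (1)
19. 8571.429ms @ 21 + 174.927ms (3/7)
20. 8746.356ms @ 150/7 + 174.927ms (3/7)
21. 8921.283ms @ 153/7 + 174.927ms (3/7)
22. 9096.21ms @ 156/7 + 174.927ms (3/7)
23. 9271.137ms @ 159/7 + 174.927ms (3/7)
24. 9446.064ms @ 162/7 + 174.927ms (3/7)
25. 9620.991ms @ 165/7 + 174.927ms (3/7)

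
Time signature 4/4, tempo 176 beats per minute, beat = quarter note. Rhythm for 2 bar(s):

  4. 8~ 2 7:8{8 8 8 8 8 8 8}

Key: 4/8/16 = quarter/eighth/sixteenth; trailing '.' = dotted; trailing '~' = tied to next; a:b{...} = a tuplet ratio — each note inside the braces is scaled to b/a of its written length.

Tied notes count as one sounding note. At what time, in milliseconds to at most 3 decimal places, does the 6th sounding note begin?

note 6 onset = 40/7b = 1948.052ms

1. 0.0ms @ 0 + 511.364ms (3/2)
2. 511.364ms @ 3/2 + 852.273ms (5/2)
3. 1363.636ms @ 4 + 194.805ms (4/7)
4. 1558.442ms @ 32/7 + 194.805ms (4/7)
5. 1753.247ms @ 36/7 + 194.805ms (4/7)
6. 1948.052ms @ 40/7 + 194.805ms (4/7)
7. 2142.857ms @ 44/7 + 194.805ms (4/7)
8. 2337.662ms @ 48/7 + 194.805ms (4/7)
9. 2532.468ms @ 52/7 + 194.805ms (4/7)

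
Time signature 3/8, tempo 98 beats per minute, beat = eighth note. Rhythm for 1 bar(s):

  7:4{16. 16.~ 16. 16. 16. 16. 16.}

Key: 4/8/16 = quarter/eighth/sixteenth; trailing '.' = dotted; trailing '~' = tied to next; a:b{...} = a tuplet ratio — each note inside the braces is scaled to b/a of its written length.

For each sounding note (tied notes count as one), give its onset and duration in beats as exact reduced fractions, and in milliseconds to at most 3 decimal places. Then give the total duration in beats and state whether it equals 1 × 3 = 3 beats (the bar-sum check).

1) 0.0ms=0b +262.391ms=3/7b
2) 262.391ms=3/7b +524.781ms=6/7b
3) 787.172ms=9/7b +262.391ms=3/7b
4) 1049.563ms=12/7b +262.391ms=3/7b
5) 1311.953ms=15/7b +262.391ms=3/7b
6) 1574.344ms=18/7b +262.391ms=3/7b
Σ=3b of 3 (98bpm 3/8) — PASS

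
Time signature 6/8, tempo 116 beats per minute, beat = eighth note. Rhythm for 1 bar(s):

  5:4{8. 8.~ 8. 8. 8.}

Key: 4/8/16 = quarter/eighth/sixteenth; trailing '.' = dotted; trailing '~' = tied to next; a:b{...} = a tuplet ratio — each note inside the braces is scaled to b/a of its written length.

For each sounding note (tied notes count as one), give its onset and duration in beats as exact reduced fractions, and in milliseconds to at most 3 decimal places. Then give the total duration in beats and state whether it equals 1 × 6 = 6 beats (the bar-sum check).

1) 0.0ms=0b +620.69ms=6/5b
2) 620.69ms=6/5b +1241.379ms=12/5b
3) 1862.069ms=18/5b +620.69ms=6/5b
4) 2482.759ms=24/5b +620.69ms=6/5b
Σ=6b of 6 (116bpm 6/8) — PASS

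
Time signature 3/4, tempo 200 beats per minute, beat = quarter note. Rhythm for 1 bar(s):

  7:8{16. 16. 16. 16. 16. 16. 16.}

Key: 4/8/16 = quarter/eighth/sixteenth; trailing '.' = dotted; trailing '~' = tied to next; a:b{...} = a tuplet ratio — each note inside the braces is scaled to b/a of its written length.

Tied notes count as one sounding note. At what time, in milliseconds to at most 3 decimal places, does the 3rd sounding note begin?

note 3 onset = 6/7b = 257.143ms

1. 0.0ms @ 0 + 128.571ms (3/7)
2. 128.571ms @ 3/7 + 128.571ms (3/7)
3. 257.143ms @ 6/7 + 128.571ms (3/7)
4. 385.714ms @ 9/7 + 128.571ms (3/7)
5. 514.286ms @ 12/7 + 128.571ms (3/7)
6. 642.857ms @ 15/7 + 128.571ms (3/7)
7. 771.429ms @ 18/7 + 128.571ms (3/7)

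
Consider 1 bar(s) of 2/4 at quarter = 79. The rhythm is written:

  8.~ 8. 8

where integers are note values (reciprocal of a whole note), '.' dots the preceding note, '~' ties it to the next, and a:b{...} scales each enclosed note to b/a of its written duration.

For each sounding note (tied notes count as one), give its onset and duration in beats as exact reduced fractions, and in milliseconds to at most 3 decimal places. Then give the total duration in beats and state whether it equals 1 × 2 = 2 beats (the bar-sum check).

1) 0.0ms=0b +1139.241ms=3/2b
2) 1139.241ms=3/2b +379.747ms=1/2b
Σ=2b of 2 (79bpm 2/4) — PASS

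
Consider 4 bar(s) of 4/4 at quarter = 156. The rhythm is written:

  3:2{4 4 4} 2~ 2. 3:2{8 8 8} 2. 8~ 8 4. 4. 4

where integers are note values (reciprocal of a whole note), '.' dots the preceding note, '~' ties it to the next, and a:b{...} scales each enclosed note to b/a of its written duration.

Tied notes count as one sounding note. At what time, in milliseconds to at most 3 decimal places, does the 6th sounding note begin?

note 6 onset = 22/3b = 2820.513ms

1. 0.0ms @ 0 + 256.41ms (2/3)
2. 256.41ms @ 2/3 + 256.41ms (2/3)
3. 512.821ms @ 4/3 + 256.41ms (2/3)
4. 769.231ms @ 2 + 1923.077ms (5)
5. 2692.308ms @ 7 + 128.205ms (1/3)
6. 2820.513ms @ 22/3 + 128.205ms (1/3)
7. 2948.718ms @ 23/3 + 128.205ms (1/3)
8. 3076.923ms @ 8 + 1153.846ms (3)
9. 4230.769ms @ 11 + 384.615ms (1)
10. 4615.385ms @ 12 + 576.923ms (3/2)
11. 5192.308ms @ 27/2 + 576.923ms (3/2)
12. 5769.231ms @ 15 + 384.615ms (1)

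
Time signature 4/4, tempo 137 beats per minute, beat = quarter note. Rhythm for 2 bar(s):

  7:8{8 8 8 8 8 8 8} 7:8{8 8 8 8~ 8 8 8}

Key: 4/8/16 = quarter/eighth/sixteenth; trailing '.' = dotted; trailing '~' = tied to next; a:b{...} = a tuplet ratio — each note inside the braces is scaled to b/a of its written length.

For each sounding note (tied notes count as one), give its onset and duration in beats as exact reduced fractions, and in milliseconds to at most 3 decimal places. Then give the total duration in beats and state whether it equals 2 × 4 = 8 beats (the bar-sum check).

1) 0.0ms=0b +250.261ms=4/7b
2) 250.261ms=4/7b +250.261ms=4/7b
3) 500.521ms=8/7b +250.261ms=4/7b
4) 750.782ms=12/7b +250.261ms=4/7b
5) 1001.043ms=16/7b +250.261ms=4/7b
6) 1251.303ms=20/7b +250.261ms=4/7b
7) 1501.564ms=24/7b +250.261ms=4/7b
8) 1751.825ms=4b +250.261ms=4/7b
9) 2002.086ms=32/7b +250.261ms=4/7b
10) 2252.346ms=36/7b +250.261ms=4/7b
11) 2502.607ms=40/7b +500.521ms=8/7b
12) 3003.128ms=48/7b +250.261ms=4/7b
13) 3253.389ms=52/7b +250.261ms=4/7b
Σ=8b of 8 (137bpm 4/4) — PASS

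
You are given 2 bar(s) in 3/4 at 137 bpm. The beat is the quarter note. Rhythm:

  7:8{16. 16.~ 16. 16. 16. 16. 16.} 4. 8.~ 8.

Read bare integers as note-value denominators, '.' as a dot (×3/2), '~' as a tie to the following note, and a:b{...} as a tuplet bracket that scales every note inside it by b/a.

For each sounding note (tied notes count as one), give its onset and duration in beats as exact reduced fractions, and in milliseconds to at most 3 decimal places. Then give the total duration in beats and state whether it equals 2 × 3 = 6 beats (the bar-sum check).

1) 0.0ms=0b +187.696ms=3/7b
2) 187.696ms=3/7b +375.391ms=6/7b
3) 563.087ms=9/7b +187.696ms=3/7b
4) 750.782ms=12/7b +187.696ms=3/7b
5) 938.478ms=15/7b +187.696ms=3/7b
6) 1126.173ms=18/7b +187.696ms=3/7b
7) 1313.869ms=3b +656.934ms=3/2b
8) 1970.803ms=9/2b +656.934ms=3/2b
Σ=6b of 6 (137bpm 3/4) — PASS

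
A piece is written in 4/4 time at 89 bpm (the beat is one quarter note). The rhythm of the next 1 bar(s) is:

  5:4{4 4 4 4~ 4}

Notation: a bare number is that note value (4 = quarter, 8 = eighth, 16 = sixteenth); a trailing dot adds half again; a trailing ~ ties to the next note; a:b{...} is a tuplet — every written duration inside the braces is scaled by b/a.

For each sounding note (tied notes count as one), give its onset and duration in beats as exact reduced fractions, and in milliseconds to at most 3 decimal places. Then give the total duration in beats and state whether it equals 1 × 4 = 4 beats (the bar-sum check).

1) 0.0ms=0b +539.326ms=4/5b
2) 539.326ms=4/5b +539.326ms=4/5b
3) 1078.652ms=8/5b +539.326ms=4/5b
4) 1617.978ms=12/5b +1078.652ms=8/5b
Σ=4b of 4 (89bpm 4/4) — PASS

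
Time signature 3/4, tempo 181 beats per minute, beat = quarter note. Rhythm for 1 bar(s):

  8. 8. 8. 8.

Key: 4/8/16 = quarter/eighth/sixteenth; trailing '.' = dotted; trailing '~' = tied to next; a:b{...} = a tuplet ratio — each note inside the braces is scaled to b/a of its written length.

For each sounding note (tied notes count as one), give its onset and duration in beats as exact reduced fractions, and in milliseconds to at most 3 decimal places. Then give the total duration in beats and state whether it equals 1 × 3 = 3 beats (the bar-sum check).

1) 0.0ms=0b +248.619ms=3/4b
2) 248.619ms=3/4b +248.619ms=3/4b
3) 497.238ms=3/2b +248.619ms=3/4b
4) 745.856ms=9/4b +248.619ms=3/4b
Σ=3b of 3 (181bpm 3/4) — PASS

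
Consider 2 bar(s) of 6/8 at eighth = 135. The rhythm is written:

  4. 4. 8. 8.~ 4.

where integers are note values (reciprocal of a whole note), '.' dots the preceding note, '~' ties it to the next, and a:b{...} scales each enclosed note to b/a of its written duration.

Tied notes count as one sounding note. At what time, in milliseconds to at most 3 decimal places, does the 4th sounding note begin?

note 4 onset = 15/2b = 3333.333ms

1. 0.0ms @ 0 + 1333.333ms (3)
2. 1333.333ms @ 3 + 1333.333ms (3)
3. 2666.667ms @ 6 + 666.667ms (3/2)
4. 3333.333ms @ 15/2 + 2000.0ms (9/2)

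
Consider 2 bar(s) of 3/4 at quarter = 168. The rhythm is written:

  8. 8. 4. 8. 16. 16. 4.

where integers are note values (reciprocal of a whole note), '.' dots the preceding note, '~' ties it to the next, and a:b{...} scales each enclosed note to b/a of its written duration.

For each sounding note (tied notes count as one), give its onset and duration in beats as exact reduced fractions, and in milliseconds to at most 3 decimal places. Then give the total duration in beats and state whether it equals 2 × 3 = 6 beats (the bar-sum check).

1) 0.0ms=0b +267.857ms=3/4b
2) 267.857ms=3/4b +267.857ms=3/4b
3) 535.714ms=3/2b +535.714ms=3/2b
4) 1071.429ms=3b +267.857ms=3/4b
5) 1339.286ms=15/4b +133.929ms=3/8b
6) 1473.214ms=33/8b +133.929ms=3/8b
7) 1607.143ms=9/2b +535.714ms=3/2b
Σ=6b of 6 (168bpm 3/4) — PASS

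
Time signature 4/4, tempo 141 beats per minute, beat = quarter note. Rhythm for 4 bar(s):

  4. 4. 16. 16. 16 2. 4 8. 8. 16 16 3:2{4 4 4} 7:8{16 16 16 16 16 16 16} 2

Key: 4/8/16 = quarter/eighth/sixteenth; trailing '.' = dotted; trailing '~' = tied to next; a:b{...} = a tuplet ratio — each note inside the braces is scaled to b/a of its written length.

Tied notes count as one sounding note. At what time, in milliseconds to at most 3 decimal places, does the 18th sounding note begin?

note 18 onset = 90/7b = 5471.125ms

1. 0.0ms @ 0 + 638.298ms (3/2)
2. 638.298ms @ 3/2 + 638.298ms (3/2)
3. 1276.596ms @ 3 + 159.574ms (3/8)
4. 1436.17ms @ 27/8 + 159.574ms (3/8)
5. 1595.745ms @ 15/4 + 106.383ms (1/4)
6. 1702.128ms @ 4 + 1276.596ms (3)
7. 2978.723ms @ 7 + 425.532ms (1)
8. 3404.255ms @ 8 + 319.149ms (3/4)
9. 3723.404ms @ 35/4 + 319.149ms (3/4)
10. 4042.553ms @ 19/2 + 106.383ms (1/4)
11. 4148.936ms @ 39/4 + 106.383ms (1/4)
12. 4255.319ms @ 10 + 283.688ms (2/3)
13. 4539.007ms @ 32/3 + 283.688ms (2/3)
14. 4822.695ms @ 34/3 + 283.688ms (2/3)
15. 5106.383ms @ 12 + 121.581ms (2/7)
16. 5227.964ms @ 86/7 + 121.581ms (2/7)
17. 5349.544ms @ 88/7 + 121.581ms (2/7)
18. 5471.125ms @ 90/7 + 121.581ms (2/7)
19. 5592.705ms @ 92/7 + 121.581ms (2/7)
20. 5714.286ms @ 94/7 + 121.581ms (2/7)
21. 5835.866ms @ 96/7 + 121.581ms (2/7)
22. 5957.447ms @ 14 + 851.064ms (2)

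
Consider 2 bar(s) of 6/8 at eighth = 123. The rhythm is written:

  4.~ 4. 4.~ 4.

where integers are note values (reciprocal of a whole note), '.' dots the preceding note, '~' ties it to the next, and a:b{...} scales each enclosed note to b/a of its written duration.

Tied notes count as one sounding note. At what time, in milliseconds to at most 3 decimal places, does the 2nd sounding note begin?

note 2 onset = 6b = 2926.829ms

1. 0.0ms @ 0 + 2926.829ms (6)
2. 2926.829ms @ 6 + 2926.829ms (6)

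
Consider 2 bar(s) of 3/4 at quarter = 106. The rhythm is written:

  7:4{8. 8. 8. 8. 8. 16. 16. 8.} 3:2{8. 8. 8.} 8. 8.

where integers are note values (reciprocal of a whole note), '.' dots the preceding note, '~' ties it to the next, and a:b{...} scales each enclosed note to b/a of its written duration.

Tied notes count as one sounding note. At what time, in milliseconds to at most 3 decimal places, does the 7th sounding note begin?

note 7 onset = 33/14b = 1334.232ms

1. 0.0ms @ 0 + 242.588ms (3/7)
2. 242.588ms @ 3/7 + 242.588ms (3/7)
3. 485.175ms @ 6/7 + 242.588ms (3/7)
4. 727.763ms @ 9/7 + 242.588ms (3/7)
5. 970.35ms @ 12/7 + 242.588ms (3/7)
6. 1212.938ms @ 15/7 + 121.294ms (3/14)
7. 1334.232ms @ 33/14 + 121.294ms (3/14)
8. 1455.526ms @ 18/7 + 242.588ms (3/7)
9. 1698.113ms @ 3 + 283.019ms (1/2)
10. 1981.132ms @ 7/2 + 283.019ms (1/2)
11. 2264.151ms @ 4 + 283.019ms (1/2)
12. 2547.17ms @ 9/2 + 424.528ms (3/4)
13. 2971.698ms @ 21/4 + 424.528ms (3/4)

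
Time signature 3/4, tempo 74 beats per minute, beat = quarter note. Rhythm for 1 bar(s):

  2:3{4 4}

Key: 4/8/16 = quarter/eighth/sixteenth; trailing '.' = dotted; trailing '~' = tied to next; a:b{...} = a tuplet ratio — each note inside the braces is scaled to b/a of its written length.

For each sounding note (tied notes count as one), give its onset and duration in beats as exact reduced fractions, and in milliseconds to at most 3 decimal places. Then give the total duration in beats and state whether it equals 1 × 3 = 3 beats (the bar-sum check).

1) 0.0ms=0b +1216.216ms=3/2b
2) 1216.216ms=3/2b +1216.216ms=3/2b
Σ=3b of 3 (74bpm 3/4) — PASS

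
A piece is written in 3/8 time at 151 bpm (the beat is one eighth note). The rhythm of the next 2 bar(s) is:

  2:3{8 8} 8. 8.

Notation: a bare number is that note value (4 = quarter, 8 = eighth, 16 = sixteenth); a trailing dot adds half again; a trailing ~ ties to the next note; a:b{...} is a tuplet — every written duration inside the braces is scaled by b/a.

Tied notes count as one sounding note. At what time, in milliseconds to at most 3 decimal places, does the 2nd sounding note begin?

note 2 onset = 3/2b = 596.026ms

1. 0.0ms @ 0 + 596.026ms (3/2)
2. 596.026ms @ 3/2 + 596.026ms (3/2)
3. 1192.053ms @ 3 + 596.026ms (3/2)
4. 1788.079ms @ 9/2 + 596.026ms (3/2)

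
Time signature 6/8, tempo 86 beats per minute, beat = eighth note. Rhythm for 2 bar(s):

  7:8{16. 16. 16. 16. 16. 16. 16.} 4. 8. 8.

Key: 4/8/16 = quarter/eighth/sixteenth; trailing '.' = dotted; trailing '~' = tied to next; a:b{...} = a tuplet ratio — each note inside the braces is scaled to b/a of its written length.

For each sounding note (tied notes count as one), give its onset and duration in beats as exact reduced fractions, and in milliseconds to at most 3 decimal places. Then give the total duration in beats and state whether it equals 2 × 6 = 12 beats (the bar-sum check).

1) 0.0ms=0b +598.007ms=6/7b
2) 598.007ms=6/7b +598.007ms=6/7b
3) 1196.013ms=12/7b +598.007ms=6/7b
4) 1794.02ms=18/7b +598.007ms=6/7b
5) 2392.027ms=24/7b +598.007ms=6/7b
6) 2990.033ms=30/7b +598.007ms=6/7b
7) 3588.04ms=36/7b +598.007ms=6/7b
8) 4186.047ms=6b +2093.023ms=3b
9) 6279.07ms=9b +1046.512ms=3/2b
10) 7325.581ms=21/2b +1046.512ms=3/2b
Σ=12b of 12 (86bpm 6/8) — PASS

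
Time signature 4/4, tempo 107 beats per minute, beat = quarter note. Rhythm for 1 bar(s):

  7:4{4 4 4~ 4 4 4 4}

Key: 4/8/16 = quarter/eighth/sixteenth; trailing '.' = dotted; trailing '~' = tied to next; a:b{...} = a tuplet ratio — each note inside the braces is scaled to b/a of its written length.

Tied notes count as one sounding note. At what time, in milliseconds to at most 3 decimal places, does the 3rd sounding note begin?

note 3 onset = 8/7b = 640.854ms

1. 0.0ms @ 0 + 320.427ms (4/7)
2. 320.427ms @ 4/7 + 320.427ms (4/7)
3. 640.854ms @ 8/7 + 640.854ms (8/7)
4. 1281.709ms @ 16/7 + 320.427ms (4/7)
5. 1602.136ms @ 20/7 + 320.427ms (4/7)
6. 1922.563ms @ 24/7 + 320.427ms (4/7)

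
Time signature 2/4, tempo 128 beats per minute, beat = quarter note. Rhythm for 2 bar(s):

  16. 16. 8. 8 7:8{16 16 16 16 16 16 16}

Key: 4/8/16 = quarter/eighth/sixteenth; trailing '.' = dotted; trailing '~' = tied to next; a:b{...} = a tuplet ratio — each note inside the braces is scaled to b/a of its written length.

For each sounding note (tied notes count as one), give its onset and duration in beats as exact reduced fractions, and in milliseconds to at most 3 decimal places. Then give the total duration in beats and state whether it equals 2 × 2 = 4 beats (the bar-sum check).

1) 0.0ms=0b +175.781ms=3/8b
2) 175.781ms=3/8b +175.781ms=3/8b
3) 351.562ms=3/4b +351.562ms=3/4b
4) 703.125ms=3/2b +234.375ms=1/2b
5) 937.5ms=2b +133.929ms=2/7b
6) 1071.429ms=16/7b +133.929ms=2/7b
7) 1205.357ms=18/7b +133.929ms=2/7b
8) 1339.286ms=20/7b +133.929ms=2/7b
9) 1473.214ms=22/7b +133.929ms=2/7b
10) 1607.143ms=24/7b +133.929ms=2/7b
11) 1741.071ms=26/7b +133.929ms=2/7b
Σ=4b of 4 (128bpm 2/4) — PASS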